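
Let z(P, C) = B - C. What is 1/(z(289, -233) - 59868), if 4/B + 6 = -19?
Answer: -25/1490879 ≈ -1.6769e-5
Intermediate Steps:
B = -4/25 (B = 4/(-6 - 19) = 4/(-25) = 4*(-1/25) = -4/25 ≈ -0.16000)
z(P, C) = -4/25 - C
1/(z(289, -233) - 59868) = 1/((-4/25 - 1*(-233)) - 59868) = 1/((-4/25 + 233) - 59868) = 1/(5821/25 - 59868) = 1/(-1490879/25) = -25/1490879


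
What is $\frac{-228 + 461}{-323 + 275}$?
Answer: $- \frac{233}{48} \approx -4.8542$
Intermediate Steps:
$\frac{-228 + 461}{-323 + 275} = \frac{233}{-48} = 233 \left(- \frac{1}{48}\right) = - \frac{233}{48}$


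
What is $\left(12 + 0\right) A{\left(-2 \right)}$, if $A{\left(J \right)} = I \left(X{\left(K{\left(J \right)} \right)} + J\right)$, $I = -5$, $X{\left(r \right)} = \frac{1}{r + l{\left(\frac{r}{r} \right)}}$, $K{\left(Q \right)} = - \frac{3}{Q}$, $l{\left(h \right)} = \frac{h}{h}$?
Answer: $96$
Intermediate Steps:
$l{\left(h \right)} = 1$
$X{\left(r \right)} = \frac{1}{1 + r}$ ($X{\left(r \right)} = \frac{1}{r + 1} = \frac{1}{1 + r}$)
$A{\left(J \right)} = - 5 J - \frac{5}{1 - \frac{3}{J}}$ ($A{\left(J \right)} = - 5 \left(\frac{1}{1 - \frac{3}{J}} + J\right) = - 5 \left(J + \frac{1}{1 - \frac{3}{J}}\right) = - 5 J - \frac{5}{1 - \frac{3}{J}}$)
$\left(12 + 0\right) A{\left(-2 \right)} = \left(12 + 0\right) 5 \left(-2\right) \frac{1}{-3 - 2} \left(2 - -2\right) = 12 \cdot 5 \left(-2\right) \frac{1}{-5} \left(2 + 2\right) = 12 \cdot 5 \left(-2\right) \left(- \frac{1}{5}\right) 4 = 12 \cdot 8 = 96$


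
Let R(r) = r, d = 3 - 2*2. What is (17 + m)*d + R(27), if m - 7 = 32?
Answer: -29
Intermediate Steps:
m = 39 (m = 7 + 32 = 39)
d = -1 (d = 3 - 4 = -1)
(17 + m)*d + R(27) = (17 + 39)*(-1) + 27 = 56*(-1) + 27 = -56 + 27 = -29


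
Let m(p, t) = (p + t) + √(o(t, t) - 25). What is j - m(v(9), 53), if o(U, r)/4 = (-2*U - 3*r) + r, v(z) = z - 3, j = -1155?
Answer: -1214 - 3*I*√97 ≈ -1214.0 - 29.547*I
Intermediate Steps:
v(z) = -3 + z
o(U, r) = -8*U - 8*r (o(U, r) = 4*((-2*U - 3*r) + r) = 4*((-3*r - 2*U) + r) = 4*(-2*U - 2*r) = -8*U - 8*r)
m(p, t) = p + t + √(-25 - 16*t) (m(p, t) = (p + t) + √((-8*t - 8*t) - 25) = (p + t) + √(-16*t - 25) = (p + t) + √(-25 - 16*t) = p + t + √(-25 - 16*t))
j - m(v(9), 53) = -1155 - ((-3 + 9) + 53 + √(-25 - 16*53)) = -1155 - (6 + 53 + √(-25 - 848)) = -1155 - (6 + 53 + √(-873)) = -1155 - (6 + 53 + 3*I*√97) = -1155 - (59 + 3*I*√97) = -1155 + (-59 - 3*I*√97) = -1214 - 3*I*√97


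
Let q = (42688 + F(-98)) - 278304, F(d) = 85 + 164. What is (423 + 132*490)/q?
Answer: -65103/235367 ≈ -0.27660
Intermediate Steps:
F(d) = 249
q = -235367 (q = (42688 + 249) - 278304 = 42937 - 278304 = -235367)
(423 + 132*490)/q = (423 + 132*490)/(-235367) = (423 + 64680)*(-1/235367) = 65103*(-1/235367) = -65103/235367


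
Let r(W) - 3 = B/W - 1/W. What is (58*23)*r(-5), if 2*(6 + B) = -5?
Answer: 32683/5 ≈ 6536.6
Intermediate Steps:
B = -17/2 (B = -6 + (1/2)*(-5) = -6 - 5/2 = -17/2 ≈ -8.5000)
r(W) = 3 - 19/(2*W) (r(W) = 3 + (-17/(2*W) - 1/W) = 3 - 19/(2*W))
(58*23)*r(-5) = (58*23)*(3 - 19/2/(-5)) = 1334*(3 - 19/2*(-1/5)) = 1334*(3 + 19/10) = 1334*(49/10) = 32683/5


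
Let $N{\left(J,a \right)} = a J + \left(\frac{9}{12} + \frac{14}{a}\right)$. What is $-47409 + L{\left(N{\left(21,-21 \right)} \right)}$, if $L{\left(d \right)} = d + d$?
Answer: $- \frac{289745}{6} \approx -48291.0$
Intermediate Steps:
$N{\left(J,a \right)} = \frac{3}{4} + \frac{14}{a} + J a$ ($N{\left(J,a \right)} = J a + \left(9 \cdot \frac{1}{12} + \frac{14}{a}\right) = J a + \left(\frac{3}{4} + \frac{14}{a}\right) = \frac{3}{4} + \frac{14}{a} + J a$)
$L{\left(d \right)} = 2 d$
$-47409 + L{\left(N{\left(21,-21 \right)} \right)} = -47409 + 2 \left(\frac{3}{4} + \frac{14}{-21} + 21 \left(-21\right)\right) = -47409 + 2 \left(\frac{3}{4} + 14 \left(- \frac{1}{21}\right) - 441\right) = -47409 + 2 \left(\frac{3}{4} - \frac{2}{3} - 441\right) = -47409 + 2 \left(- \frac{5291}{12}\right) = -47409 - \frac{5291}{6} = - \frac{289745}{6}$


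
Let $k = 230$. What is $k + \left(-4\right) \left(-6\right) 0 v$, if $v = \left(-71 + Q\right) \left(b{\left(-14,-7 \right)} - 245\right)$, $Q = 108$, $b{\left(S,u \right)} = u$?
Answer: $230$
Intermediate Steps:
$v = -9324$ ($v = \left(-71 + 108\right) \left(-7 - 245\right) = 37 \left(-252\right) = -9324$)
$k + \left(-4\right) \left(-6\right) 0 v = 230 + \left(-4\right) \left(-6\right) 0 \left(-9324\right) = 230 + 24 \cdot 0 \left(-9324\right) = 230 + 0 \left(-9324\right) = 230 + 0 = 230$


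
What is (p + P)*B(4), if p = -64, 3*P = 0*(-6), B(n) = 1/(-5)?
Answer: 64/5 ≈ 12.800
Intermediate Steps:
B(n) = -⅕
P = 0 (P = (0*(-6))/3 = (⅓)*0 = 0)
(p + P)*B(4) = (-64 + 0)*(-⅕) = -64*(-⅕) = 64/5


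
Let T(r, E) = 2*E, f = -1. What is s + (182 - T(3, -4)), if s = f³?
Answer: 189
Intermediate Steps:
s = -1 (s = (-1)³ = -1)
s + (182 - T(3, -4)) = -1 + (182 - 2*(-4)) = -1 + (182 - 1*(-8)) = -1 + (182 + 8) = -1 + 190 = 189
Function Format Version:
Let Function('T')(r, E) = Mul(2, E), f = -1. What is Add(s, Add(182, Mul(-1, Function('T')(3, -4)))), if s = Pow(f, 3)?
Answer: 189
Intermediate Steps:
s = -1 (s = Pow(-1, 3) = -1)
Add(s, Add(182, Mul(-1, Function('T')(3, -4)))) = Add(-1, Add(182, Mul(-1, Mul(2, -4)))) = Add(-1, Add(182, Mul(-1, -8))) = Add(-1, Add(182, 8)) = Add(-1, 190) = 189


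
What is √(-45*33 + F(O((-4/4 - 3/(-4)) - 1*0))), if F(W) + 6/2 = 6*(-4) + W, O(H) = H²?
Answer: I*√24191/4 ≈ 38.884*I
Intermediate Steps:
F(W) = -27 + W (F(W) = -3 + (6*(-4) + W) = -3 + (-24 + W) = -27 + W)
√(-45*33 + F(O((-4/4 - 3/(-4)) - 1*0))) = √(-45*33 + (-27 + ((-4/4 - 3/(-4)) - 1*0)²)) = √(-1485 + (-27 + ((-4*¼ - 3*(-¼)) + 0)²)) = √(-1485 + (-27 + ((-1 + ¾) + 0)²)) = √(-1485 + (-27 + (-¼ + 0)²)) = √(-1485 + (-27 + (-¼)²)) = √(-1485 + (-27 + 1/16)) = √(-1485 - 431/16) = √(-24191/16) = I*√24191/4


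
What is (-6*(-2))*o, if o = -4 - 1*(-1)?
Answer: -36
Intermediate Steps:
o = -3 (o = -4 + 1 = -3)
(-6*(-2))*o = -6*(-2)*(-3) = 12*(-3) = -36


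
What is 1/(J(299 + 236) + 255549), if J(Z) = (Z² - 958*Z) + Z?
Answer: 1/29779 ≈ 3.3581e-5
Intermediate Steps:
J(Z) = Z² - 957*Z
1/(J(299 + 236) + 255549) = 1/((299 + 236)*(-957 + (299 + 236)) + 255549) = 1/(535*(-957 + 535) + 255549) = 1/(535*(-422) + 255549) = 1/(-225770 + 255549) = 1/29779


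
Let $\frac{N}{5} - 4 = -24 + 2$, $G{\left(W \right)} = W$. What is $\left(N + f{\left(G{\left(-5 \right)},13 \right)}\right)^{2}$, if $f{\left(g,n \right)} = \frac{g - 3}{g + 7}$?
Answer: $8836$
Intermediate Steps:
$N = -90$ ($N = 20 + 5 \left(-24 + 2\right) = 20 + 5 \left(-22\right) = 20 - 110 = -90$)
$f{\left(g,n \right)} = \frac{-3 + g}{7 + g}$
$\left(N + f{\left(G{\left(-5 \right)},13 \right)}\right)^{2} = \left(-90 + \frac{-3 - 5}{7 - 5}\right)^{2} = \left(-90 + \frac{1}{2} \left(-8\right)\right)^{2} = \left(-90 - 4\right)^{2} = \left(-94\right)^{2} = 8836$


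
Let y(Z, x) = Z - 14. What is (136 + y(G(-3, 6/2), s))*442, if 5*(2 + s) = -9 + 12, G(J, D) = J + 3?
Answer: 53924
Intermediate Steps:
G(J, D) = 3 + J
s = -7/5 (s = -2 + (-9 + 12)/5 = -2 + (1/5)*3 = -2 + 3/5 = -7/5 ≈ -1.4000)
y(Z, x) = -14 + Z
(136 + y(G(-3, 6/2), s))*442 = (136 + (-14 + (3 - 3)))*442 = (136 + (-14 + 0))*442 = (136 - 14)*442 = 122*442 = 53924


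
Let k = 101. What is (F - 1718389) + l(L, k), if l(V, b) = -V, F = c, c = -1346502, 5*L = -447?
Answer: -15324008/5 ≈ -3.0648e+6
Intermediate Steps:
L = -447/5 (L = (⅕)*(-447) = -447/5 ≈ -89.400)
F = -1346502
(F - 1718389) + l(L, k) = (-1346502 - 1718389) - 1*(-447/5) = -3064891 + 447/5 = -15324008/5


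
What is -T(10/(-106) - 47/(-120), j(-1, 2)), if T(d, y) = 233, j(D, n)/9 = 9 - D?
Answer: -233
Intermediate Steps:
j(D, n) = 81 - 9*D (j(D, n) = 9*(9 - D) = 81 - 9*D)
-T(10/(-106) - 47/(-120), j(-1, 2)) = -1*233 = -233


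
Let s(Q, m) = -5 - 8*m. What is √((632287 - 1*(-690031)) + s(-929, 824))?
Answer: √1315721 ≈ 1147.0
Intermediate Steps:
√((632287 - 1*(-690031)) + s(-929, 824)) = √((632287 - 1*(-690031)) + (-5 - 8*824)) = √((632287 + 690031) + (-5 - 6592)) = √(1322318 - 6597) = √1315721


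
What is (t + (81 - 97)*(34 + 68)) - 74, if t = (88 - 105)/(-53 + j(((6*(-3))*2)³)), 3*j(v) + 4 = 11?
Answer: -259261/152 ≈ -1705.7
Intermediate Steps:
j(v) = 7/3 (j(v) = -4/3 + (⅓)*11 = -4/3 + 11/3 = 7/3)
t = 51/152 (t = (88 - 105)/(-53 + 7/3) = -17/(-152/3) = -17*(-3/152) = 51/152 ≈ 0.33553)
(t + (81 - 97)*(34 + 68)) - 74 = (51/152 + (81 - 97)*(34 + 68)) - 74 = (51/152 - 16*102) - 74 = (51/152 - 1632) - 74 = -248013/152 - 74 = -259261/152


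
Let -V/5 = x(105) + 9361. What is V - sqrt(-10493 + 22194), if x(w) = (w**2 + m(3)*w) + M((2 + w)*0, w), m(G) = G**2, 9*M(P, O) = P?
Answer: -106655 - sqrt(11701) ≈ -1.0676e+5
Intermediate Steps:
M(P, O) = P/9
x(w) = w**2 + 9*w (x(w) = (w**2 + 3**2*w) + ((2 + w)*0)/9 = (w**2 + 9*w) + (1/9)*0 = (w**2 + 9*w) + 0 = w**2 + 9*w)
V = -106655 (V = -5*(105*(9 + 105) + 9361) = -5*(105*114 + 9361) = -5*(11970 + 9361) = -5*21331 = -106655)
V - sqrt(-10493 + 22194) = -106655 - sqrt(-10493 + 22194) = -106655 - sqrt(11701)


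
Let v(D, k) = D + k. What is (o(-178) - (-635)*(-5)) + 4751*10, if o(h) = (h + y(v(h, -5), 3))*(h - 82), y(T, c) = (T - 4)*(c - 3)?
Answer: 90615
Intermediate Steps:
y(T, c) = (-4 + T)*(-3 + c)
o(h) = h*(-82 + h) (o(h) = (h + (12 - 4*3 - 3*(h - 5) + (h - 5)*3))*(h - 82) = (h + (12 - 12 - 3*(-5 + h) + (-5 + h)*3))*(-82 + h) = (h + (12 - 12 + (15 - 3*h) + (-15 + 3*h)))*(-82 + h) = (h + 0)*(-82 + h) = h*(-82 + h))
(o(-178) - (-635)*(-5)) + 4751*10 = (-178*(-82 - 178) - (-635)*(-5)) + 4751*10 = (-178*(-260) - 1*3175) + 47510 = (46280 - 3175) + 47510 = 43105 + 47510 = 90615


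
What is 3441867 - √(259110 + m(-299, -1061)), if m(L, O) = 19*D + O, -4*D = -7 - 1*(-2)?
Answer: 3441867 - 3*√114699/2 ≈ 3.4414e+6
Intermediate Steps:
D = 5/4 (D = -(-7 - 1*(-2))/4 = -(-7 + 2)/4 = -¼*(-5) = 5/4 ≈ 1.2500)
m(L, O) = 95/4 + O (m(L, O) = 19*(5/4) + O = 95/4 + O)
3441867 - √(259110 + m(-299, -1061)) = 3441867 - √(259110 + (95/4 - 1061)) = 3441867 - √(259110 - 4149/4) = 3441867 - √(1032291/4) = 3441867 - 3*√114699/2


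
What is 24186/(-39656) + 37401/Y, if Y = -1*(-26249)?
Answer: 424157871/520465172 ≈ 0.81496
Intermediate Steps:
Y = 26249
24186/(-39656) + 37401/Y = 24186/(-39656) + 37401/26249 = 24186*(-1/39656) + 37401*(1/26249) = -12093/19828 + 37401/26249 = 424157871/520465172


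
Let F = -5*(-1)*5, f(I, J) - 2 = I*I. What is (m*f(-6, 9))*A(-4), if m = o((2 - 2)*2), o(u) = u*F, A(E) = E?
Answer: 0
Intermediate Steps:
f(I, J) = 2 + I² (f(I, J) = 2 + I*I = 2 + I²)
F = 25 (F = 5*5 = 25)
o(u) = 25*u (o(u) = u*25 = 25*u)
m = 0 (m = 25*((2 - 2)*2) = 25*(0*2) = 25*0 = 0)
(m*f(-6, 9))*A(-4) = (0*(2 + (-6)²))*(-4) = (0*(2 + 36))*(-4) = (0*38)*(-4) = 0*(-4) = 0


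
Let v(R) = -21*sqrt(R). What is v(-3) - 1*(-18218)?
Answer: 18218 - 21*I*sqrt(3) ≈ 18218.0 - 36.373*I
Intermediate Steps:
v(-3) - 1*(-18218) = -21*I*sqrt(3) - 1*(-18218) = -21*I*sqrt(3) + 18218 = 18218 - 21*I*sqrt(3)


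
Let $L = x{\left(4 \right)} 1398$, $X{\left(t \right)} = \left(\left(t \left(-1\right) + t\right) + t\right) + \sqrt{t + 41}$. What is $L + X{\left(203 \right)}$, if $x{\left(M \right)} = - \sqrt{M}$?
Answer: $-2593 + 2 \sqrt{61} \approx -2577.4$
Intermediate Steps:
$X{\left(t \right)} = t + \sqrt{41 + t}$ ($X{\left(t \right)} = \left(\left(- t + t\right) + t\right) + \sqrt{41 + t} = \left(0 + t\right) + \sqrt{41 + t} = t + \sqrt{41 + t}$)
$L = -2796$ ($L = - \sqrt{4} \cdot 1398 = \left(-1\right) 2 \cdot 1398 = \left(-2\right) 1398 = -2796$)
$L + X{\left(203 \right)} = -2796 + \left(203 + \sqrt{41 + 203}\right) = -2796 + \left(203 + \sqrt{244}\right) = -2796 + \left(203 + 2 \sqrt{61}\right) = -2593 + 2 \sqrt{61}$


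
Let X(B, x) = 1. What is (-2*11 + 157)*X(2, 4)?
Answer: 135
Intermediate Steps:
(-2*11 + 157)*X(2, 4) = (-2*11 + 157)*1 = (-22 + 157)*1 = 135*1 = 135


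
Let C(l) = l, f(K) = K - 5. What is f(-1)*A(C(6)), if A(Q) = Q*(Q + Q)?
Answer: -432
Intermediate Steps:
f(K) = -5 + K
A(Q) = 2*Q² (A(Q) = Q*(2*Q) = 2*Q²)
f(-1)*A(C(6)) = (-5 - 1)*(2*6²) = -12*36 = -6*72 = -432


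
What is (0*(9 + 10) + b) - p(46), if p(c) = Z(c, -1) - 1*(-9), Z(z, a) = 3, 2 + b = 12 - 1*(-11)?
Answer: 9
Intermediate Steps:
b = 21 (b = -2 + (12 - 1*(-11)) = -2 + (12 + 11) = -2 + 23 = 21)
p(c) = 12 (p(c) = 3 - 1*(-9) = 3 + 9 = 12)
(0*(9 + 10) + b) - p(46) = (0*(9 + 10) + 21) - 1*12 = (0*19 + 21) - 12 = (0 + 21) - 12 = 21 - 12 = 9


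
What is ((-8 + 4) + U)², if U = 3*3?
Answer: 25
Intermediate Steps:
U = 9
((-8 + 4) + U)² = ((-8 + 4) + 9)² = (-4 + 9)² = 5² = 25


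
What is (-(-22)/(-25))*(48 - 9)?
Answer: -858/25 ≈ -34.320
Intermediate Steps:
(-(-22)/(-25))*(48 - 9) = -(-22)*(-1)/25*39 = -2*11/25*39 = -22/25*39 = -858/25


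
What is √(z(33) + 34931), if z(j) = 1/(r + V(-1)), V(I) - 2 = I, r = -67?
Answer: √152159370/66 ≈ 186.90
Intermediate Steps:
V(I) = 2 + I
z(j) = -1/66 (z(j) = 1/(-67 + (2 - 1)) = 1/(-67 + 1) = 1/(-66) = -1/66)
√(z(33) + 34931) = √(-1/66 + 34931) = √(2305445/66) = √152159370/66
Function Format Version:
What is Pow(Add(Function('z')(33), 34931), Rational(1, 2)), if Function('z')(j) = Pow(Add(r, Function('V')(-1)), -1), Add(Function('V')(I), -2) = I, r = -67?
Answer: Mul(Rational(1, 66), Pow(152159370, Rational(1, 2))) ≈ 186.90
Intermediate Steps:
Function('V')(I) = Add(2, I)
Function('z')(j) = Rational(-1, 66) (Function('z')(j) = Pow(Add(-67, Add(2, -1)), -1) = Pow(Add(-67, 1), -1) = Pow(-66, -1) = Rational(-1, 66))
Pow(Add(Function('z')(33), 34931), Rational(1, 2)) = Pow(Add(Rational(-1, 66), 34931), Rational(1, 2)) = Pow(Rational(2305445, 66), Rational(1, 2)) = Mul(Rational(1, 66), Pow(152159370, Rational(1, 2)))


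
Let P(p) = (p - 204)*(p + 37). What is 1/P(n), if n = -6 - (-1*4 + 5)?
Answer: -1/6330 ≈ -0.00015798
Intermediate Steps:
n = -7 (n = -6 - (-4 + 5) = -6 - 1*1 = -6 - 1 = -7)
P(p) = (-204 + p)*(37 + p)
1/P(n) = 1/(-7548 + (-7)**2 - 167*(-7)) = 1/(-7548 + 49 + 1169) = 1/(-6330) = -1/6330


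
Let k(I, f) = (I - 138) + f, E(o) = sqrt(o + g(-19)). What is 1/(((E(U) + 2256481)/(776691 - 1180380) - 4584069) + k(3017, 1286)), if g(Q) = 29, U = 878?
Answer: -1739776434119117/7968018774472591916878 + 941*sqrt(907)/7968018774472591916878 ≈ -2.1834e-7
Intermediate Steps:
E(o) = sqrt(29 + o) (E(o) = sqrt(o + 29) = sqrt(29 + o))
k(I, f) = -138 + I + f (k(I, f) = (-138 + I) + f = -138 + I + f)
1/(((E(U) + 2256481)/(776691 - 1180380) - 4584069) + k(3017, 1286)) = 1/(((sqrt(29 + 878) + 2256481)/(776691 - 1180380) - 4584069) + (-138 + 3017 + 1286)) = 1/(((sqrt(907) + 2256481)/(-403689) - 4584069) + 4165) = 1/(((2256481 + sqrt(907))*(-1/403689) - 4584069) + 4165) = 1/(((-2256481/403689 - sqrt(907)/403689) - 4584069) + 4165) = 1/((-1850540487022/403689 - sqrt(907)/403689) + 4165) = 1/(-1848859122337/403689 - sqrt(907)/403689)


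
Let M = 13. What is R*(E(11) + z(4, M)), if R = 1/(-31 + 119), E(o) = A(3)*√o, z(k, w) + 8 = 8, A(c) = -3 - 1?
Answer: -√11/22 ≈ -0.15076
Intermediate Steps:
A(c) = -4
z(k, w) = 0 (z(k, w) = -8 + 8 = 0)
E(o) = -4*√o
R = 1/88 ≈ 0.011364
R*(E(11) + z(4, M)) = (-4*√11 + 0)/88 = (-4*√11)/88 = -√11/22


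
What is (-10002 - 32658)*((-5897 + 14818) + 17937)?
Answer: -1145762280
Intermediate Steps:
(-10002 - 32658)*((-5897 + 14818) + 17937) = -42660*(8921 + 17937) = -42660*26858 = -1145762280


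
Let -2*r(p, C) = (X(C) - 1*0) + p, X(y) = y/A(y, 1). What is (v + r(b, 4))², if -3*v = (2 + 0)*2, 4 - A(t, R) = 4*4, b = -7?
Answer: 49/9 ≈ 5.4444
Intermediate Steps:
A(t, R) = -12 (A(t, R) = 4 - 4*4 = 4 - 1*16 = 4 - 16 = -12)
v = -4/3 (v = -(2 + 0)*2/3 = -2*2/3 = -⅓*4 = -4/3 ≈ -1.3333)
X(y) = -y/12 (X(y) = y/(-12) = y*(-1/12) = -y/12)
r(p, C) = -p/2 + C/24 (r(p, C) = -((-C/12 - 1*0) + p)/2 = -((-C/12 + 0) + p)/2 = -(-C/12 + p)/2 = -(p - C/12)/2 = -p/2 + C/24)
(v + r(b, 4))² = (-4/3 + (-½*(-7) + (1/24)*4))² = (-4/3 + (7/2 + ⅙))² = (-4/3 + 11/3)² = (7/3)² = 49/9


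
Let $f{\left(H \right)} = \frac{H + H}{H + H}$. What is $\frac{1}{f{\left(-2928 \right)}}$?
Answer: $1$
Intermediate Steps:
$f{\left(H \right)} = 1$ ($f{\left(H \right)} = \frac{2 H}{2 H} = 2 H \frac{1}{2 H} = 1$)
$\frac{1}{f{\left(-2928 \right)}} = 1^{-1} = 1$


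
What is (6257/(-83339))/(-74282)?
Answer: 6257/6190587598 ≈ 1.0107e-6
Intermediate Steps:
(6257/(-83339))/(-74282) = (6257*(-1/83339))*(-1/74282) = -6257/83339*(-1/74282) = 6257/6190587598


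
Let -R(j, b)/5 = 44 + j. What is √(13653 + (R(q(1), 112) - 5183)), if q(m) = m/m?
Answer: √8245 ≈ 90.802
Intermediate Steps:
q(m) = 1
R(j, b) = -220 - 5*j (R(j, b) = -5*(44 + j) = -220 - 5*j)
√(13653 + (R(q(1), 112) - 5183)) = √(13653 + ((-220 - 5*1) - 5183)) = √(13653 + ((-220 - 5) - 5183)) = √(13653 + (-225 - 5183)) = √(13653 - 5408) = √8245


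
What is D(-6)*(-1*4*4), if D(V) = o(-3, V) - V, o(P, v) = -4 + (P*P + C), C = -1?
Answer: -160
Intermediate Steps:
o(P, v) = -5 + P**2 (o(P, v) = -4 + (P*P - 1) = -4 + (P**2 - 1) = -4 + (-1 + P**2) = -5 + P**2)
D(V) = 4 - V (D(V) = (-5 + (-3)**2) - V = (-5 + 9) - V = 4 - V)
D(-6)*(-1*4*4) = (4 - 1*(-6))*(-1*4*4) = (4 + 6)*(-4*4) = 10*(-16) = -160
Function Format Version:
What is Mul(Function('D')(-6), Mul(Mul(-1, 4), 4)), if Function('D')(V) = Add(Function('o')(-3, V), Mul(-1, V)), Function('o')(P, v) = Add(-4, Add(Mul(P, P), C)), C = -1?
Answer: -160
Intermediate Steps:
Function('o')(P, v) = Add(-5, Pow(P, 2)) (Function('o')(P, v) = Add(-4, Add(Mul(P, P), -1)) = Add(-4, Add(Pow(P, 2), -1)) = Add(-4, Add(-1, Pow(P, 2))) = Add(-5, Pow(P, 2)))
Function('D')(V) = Add(4, Mul(-1, V)) (Function('D')(V) = Add(Add(-5, Pow(-3, 2)), Mul(-1, V)) = Add(Add(-5, 9), Mul(-1, V)) = Add(4, Mul(-1, V)))
Mul(Function('D')(-6), Mul(Mul(-1, 4), 4)) = Mul(Add(4, Mul(-1, -6)), Mul(Mul(-1, 4), 4)) = Mul(Add(4, 6), Mul(-4, 4)) = Mul(10, -16) = -160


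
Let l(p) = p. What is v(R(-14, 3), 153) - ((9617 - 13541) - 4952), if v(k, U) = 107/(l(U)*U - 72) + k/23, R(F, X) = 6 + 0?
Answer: 4764344359/536751 ≈ 8876.3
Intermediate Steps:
R(F, X) = 6
v(k, U) = 107/(-72 + U²) + k/23 (v(k, U) = 107/(U*U - 72) + k/23 = 107/(U² - 72) + k*(1/23) = 107/(-72 + U²) + k/23)
v(R(-14, 3), 153) - ((9617 - 13541) - 4952) = (2461 - 72*6 + 6*153²)/(23*(-72 + 153²)) - ((9617 - 13541) - 4952) = (2461 - 432 + 6*23409)/(23*(-72 + 23409)) - (-3924 - 4952) = (1/23)*(2461 - 432 + 140454)/23337 - 1*(-8876) = (1/23)*(1/23337)*142483 + 8876 = 142483/536751 + 8876 = 4764344359/536751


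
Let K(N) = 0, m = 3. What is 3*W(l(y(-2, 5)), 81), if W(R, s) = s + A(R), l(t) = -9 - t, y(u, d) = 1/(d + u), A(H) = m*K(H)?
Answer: 243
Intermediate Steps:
A(H) = 0 (A(H) = 3*0 = 0)
W(R, s) = s (W(R, s) = s + 0 = s)
3*W(l(y(-2, 5)), 81) = 3*81 = 243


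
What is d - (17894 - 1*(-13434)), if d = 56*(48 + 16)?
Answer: -27744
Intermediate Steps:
d = 3584 (d = 56*64 = 3584)
d - (17894 - 1*(-13434)) = 3584 - (17894 - 1*(-13434)) = 3584 - (17894 + 13434) = 3584 - 1*31328 = 3584 - 31328 = -27744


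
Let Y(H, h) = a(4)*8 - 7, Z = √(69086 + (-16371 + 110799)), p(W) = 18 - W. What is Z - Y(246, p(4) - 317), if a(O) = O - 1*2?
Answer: -9 + √163514 ≈ 395.37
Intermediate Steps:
a(O) = -2 + O (a(O) = O - 2 = -2 + O)
Z = √163514 (Z = √(69086 + 94428) = √163514 ≈ 404.37)
Y(H, h) = 9 (Y(H, h) = (-2 + 4)*8 - 7 = 2*8 - 7 = 16 - 7 = 9)
Z - Y(246, p(4) - 317) = √163514 - 1*9 = √163514 - 9 = -9 + √163514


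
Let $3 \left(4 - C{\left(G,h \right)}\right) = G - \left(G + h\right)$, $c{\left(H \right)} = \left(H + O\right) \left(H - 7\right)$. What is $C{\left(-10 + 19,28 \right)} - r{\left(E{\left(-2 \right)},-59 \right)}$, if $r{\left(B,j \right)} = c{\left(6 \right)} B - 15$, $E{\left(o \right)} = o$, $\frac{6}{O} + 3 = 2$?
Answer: $\frac{85}{3} \approx 28.333$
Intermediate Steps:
$O = -6$ ($O = \frac{6}{-3 + 2} = \frac{6}{-1} = 6 \left(-1\right) = -6$)
$c{\left(H \right)} = \left(-7 + H\right) \left(-6 + H\right)$ ($c{\left(H \right)} = \left(H - 6\right) \left(H - 7\right) = \left(-6 + H\right) \left(-7 + H\right) = \left(-7 + H\right) \left(-6 + H\right)$)
$C{\left(G,h \right)} = 4 + \frac{h}{3}$ ($C{\left(G,h \right)} = 4 - \frac{G - \left(G + h\right)}{3} = 4 - \frac{\left(-1\right) h}{3} = 4 + \frac{h}{3}$)
$r{\left(B,j \right)} = -15$ ($r{\left(B,j \right)} = \left(42 + 6^{2} - 78\right) B - 15 = \left(42 + 36 - 78\right) B - 15 = 0 B - 15 = 0 - 15 = -15$)
$C{\left(-10 + 19,28 \right)} - r{\left(E{\left(-2 \right)},-59 \right)} = \left(4 + \frac{1}{3} \cdot 28\right) - -15 = \left(4 + \frac{28}{3}\right) + 15 = \frac{40}{3} + 15 = \frac{85}{3}$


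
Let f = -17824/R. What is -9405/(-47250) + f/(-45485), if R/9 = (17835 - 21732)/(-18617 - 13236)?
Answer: 61970133683/111670678350 ≈ 0.55494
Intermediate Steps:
R = 35073/31853 (R = 9*((17835 - 21732)/(-18617 - 13236)) = 9*(-3897/(-31853)) = 9*(-3897*(-1/31853)) = 9*(3897/31853) = 35073/31853 ≈ 1.1011)
f = -567747872/35073 (f = -17824/35073/31853 = -17824*31853/35073 = -567747872/35073 ≈ -16188.)
-9405/(-47250) + f/(-45485) = -9405/(-47250) - 567747872/35073/(-45485) = -9405*(-1/47250) - 567747872/35073*(-1/45485) = 209/1050 + 567747872/1595295405 = 61970133683/111670678350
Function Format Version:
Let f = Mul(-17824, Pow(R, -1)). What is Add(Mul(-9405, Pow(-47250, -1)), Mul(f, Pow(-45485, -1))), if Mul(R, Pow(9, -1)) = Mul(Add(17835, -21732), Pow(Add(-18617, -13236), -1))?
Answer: Rational(61970133683, 111670678350) ≈ 0.55494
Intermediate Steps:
R = Rational(35073, 31853) (R = Mul(9, Mul(Add(17835, -21732), Pow(Add(-18617, -13236), -1))) = Mul(9, Mul(-3897, Pow(-31853, -1))) = Mul(9, Mul(-3897, Rational(-1, 31853))) = Mul(9, Rational(3897, 31853)) = Rational(35073, 31853) ≈ 1.1011)
f = Rational(-567747872, 35073) (f = Mul(-17824, Pow(Rational(35073, 31853), -1)) = Mul(-17824, Rational(31853, 35073)) = Rational(-567747872, 35073) ≈ -16188.)
Add(Mul(-9405, Pow(-47250, -1)), Mul(f, Pow(-45485, -1))) = Add(Mul(-9405, Pow(-47250, -1)), Mul(Rational(-567747872, 35073), Pow(-45485, -1))) = Add(Mul(-9405, Rational(-1, 47250)), Mul(Rational(-567747872, 35073), Rational(-1, 45485))) = Add(Rational(209, 1050), Rational(567747872, 1595295405)) = Rational(61970133683, 111670678350)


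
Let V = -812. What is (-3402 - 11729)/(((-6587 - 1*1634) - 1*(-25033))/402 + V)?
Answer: 1013777/51602 ≈ 19.646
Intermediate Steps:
(-3402 - 11729)/(((-6587 - 1*1634) - 1*(-25033))/402 + V) = (-3402 - 11729)/(((-6587 - 1*1634) - 1*(-25033))/402 - 812) = -15131/(((-6587 - 1634) + 25033)*(1/402) - 812) = -15131/((-8221 + 25033)*(1/402) - 812) = -15131/(16812*(1/402) - 812) = -15131/(2802/67 - 812) = -15131/(-51602/67) = -15131*(-67/51602) = 1013777/51602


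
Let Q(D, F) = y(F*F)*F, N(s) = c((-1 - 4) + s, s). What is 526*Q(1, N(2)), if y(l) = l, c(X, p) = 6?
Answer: 113616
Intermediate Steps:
N(s) = 6
Q(D, F) = F**3 (Q(D, F) = (F*F)*F = F**2*F = F**3)
526*Q(1, N(2)) = 526*6**3 = 526*216 = 113616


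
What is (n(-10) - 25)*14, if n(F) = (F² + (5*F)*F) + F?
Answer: 7910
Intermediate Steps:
n(F) = F + 6*F² (n(F) = (F² + 5*F²) + F = 6*F² + F = F + 6*F²)
(n(-10) - 25)*14 = (-10*(1 + 6*(-10)) - 25)*14 = (-10*(1 - 60) - 25)*14 = (-10*(-59) - 25)*14 = (590 - 25)*14 = 565*14 = 7910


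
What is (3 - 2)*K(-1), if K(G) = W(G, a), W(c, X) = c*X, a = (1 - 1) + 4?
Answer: -4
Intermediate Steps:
a = 4 (a = 0 + 4 = 4)
W(c, X) = X*c
K(G) = 4*G
(3 - 2)*K(-1) = (3 - 2)*(4*(-1)) = 1*(-4) = -4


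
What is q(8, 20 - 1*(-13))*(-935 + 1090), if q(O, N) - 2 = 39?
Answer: 6355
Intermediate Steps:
q(O, N) = 41 (q(O, N) = 2 + 39 = 41)
q(8, 20 - 1*(-13))*(-935 + 1090) = 41*(-935 + 1090) = 41*155 = 6355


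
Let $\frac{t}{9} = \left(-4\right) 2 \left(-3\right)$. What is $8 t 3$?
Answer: $5184$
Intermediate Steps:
$t = 216$ ($t = 9 \left(-4\right) 2 \left(-3\right) = 9 \left(\left(-8\right) \left(-3\right)\right) = 9 \cdot 24 = 216$)
$8 t 3 = 8 \cdot 216 \cdot 3 = 1728 \cdot 3 = 5184$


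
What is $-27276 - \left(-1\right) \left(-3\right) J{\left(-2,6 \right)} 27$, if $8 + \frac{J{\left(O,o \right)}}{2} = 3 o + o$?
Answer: $-29868$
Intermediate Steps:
$J{\left(O,o \right)} = -16 + 8 o$ ($J{\left(O,o \right)} = -16 + 2 \left(3 o + o\right) = -16 + 2 \cdot 4 o = -16 + 8 o$)
$-27276 - \left(-1\right) \left(-3\right) J{\left(-2,6 \right)} 27 = -27276 - \left(-1\right) \left(-3\right) \left(-16 + 8 \cdot 6\right) 27 = -27276 - 3 \left(-16 + 48\right) 27 = -27276 - 3 \cdot 32 \cdot 27 = -27276 - 96 \cdot 27 = -27276 - 2592 = -29868$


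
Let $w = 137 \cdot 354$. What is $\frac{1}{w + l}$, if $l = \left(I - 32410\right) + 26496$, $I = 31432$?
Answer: $\frac{1}{74016} \approx 1.3511 \cdot 10^{-5}$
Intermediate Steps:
$w = 48498$
$l = 25518$ ($l = \left(31432 - 32410\right) + 26496 = -978 + 26496 = 25518$)
$\frac{1}{w + l} = \frac{1}{48498 + 25518} = \frac{1}{74016}$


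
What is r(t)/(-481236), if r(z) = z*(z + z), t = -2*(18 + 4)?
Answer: -968/120309 ≈ -0.0080459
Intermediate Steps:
t = -44 (t = -2*22 = -44)
r(z) = 2*z² (r(z) = z*(2*z) = 2*z²)
r(t)/(-481236) = (2*(-44)²)/(-481236) = (2*1936)*(-1/481236) = 3872*(-1/481236) = -968/120309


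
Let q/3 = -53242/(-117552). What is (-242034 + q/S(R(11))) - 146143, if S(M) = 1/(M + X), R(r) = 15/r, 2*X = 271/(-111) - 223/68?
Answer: -1262889693992075/3253369152 ≈ -3.8818e+5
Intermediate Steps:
q = 26621/19592 (q = 3*(-53242/(-117552)) = 3*(-53242*(-1/117552)) = 3*(26621/58776) = 26621/19592 ≈ 1.3588)
X = -43181/15096 (X = (271/(-111) - 223/68)/2 = (271*(-1/111) - 223*1/68)/2 = (-271/111 - 223/68)/2 = (½)*(-43181/7548) = -43181/15096 ≈ -2.8604)
S(M) = 1/(-43181/15096 + M) (S(M) = 1/(M - 43181/15096) = 1/(-43181/15096 + M))
(-242034 + q/S(R(11))) - 146143 = (-242034 + 26621/(19592*((15096/(-43181 + 15096*(15/11)))))) - 146143 = (-242034 + 26621/(19592*((15096/(-43181 + 226440/11))))) - 146143 = (-242034 + 26621/(19592*((15096/(-248551/11))))) - 146143 = (-242034 + 26621/(19592*((15096*(-11/248551))))) - 146143 = (-242034 + 26621/(19592*(-166056/248551))) - 146143 = (-242034 + (26621/19592)*(-248551/166056)) - 146143 = (-242034 - 6616676171/3253369152) - 146143 = -787432566011339/3253369152 - 146143 = -1262889693992075/3253369152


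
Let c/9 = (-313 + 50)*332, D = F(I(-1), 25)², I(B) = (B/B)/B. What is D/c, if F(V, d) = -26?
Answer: -169/196461 ≈ -0.00086022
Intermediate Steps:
I(B) = 1/B
D = 676 (D = (-26)² = 676)
c = -785844 (c = 9*((-313 + 50)*332) = 9*(-263*332) = 9*(-87316) = -785844)
D/c = 676/(-785844) = 676*(-1/785844) = -169/196461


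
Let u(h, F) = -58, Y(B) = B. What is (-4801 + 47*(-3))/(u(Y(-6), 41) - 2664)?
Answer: 2471/1361 ≈ 1.8156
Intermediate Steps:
(-4801 + 47*(-3))/(u(Y(-6), 41) - 2664) = (-4801 + 47*(-3))/(-58 - 2664) = (-4801 - 141)/(-2722) = -4942*(-1/2722) = 2471/1361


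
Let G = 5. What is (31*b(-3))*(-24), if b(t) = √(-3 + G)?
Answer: -744*√2 ≈ -1052.2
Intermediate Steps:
b(t) = √2 (b(t) = √(-3 + 5) = √2)
(31*b(-3))*(-24) = (31*√2)*(-24) = -744*√2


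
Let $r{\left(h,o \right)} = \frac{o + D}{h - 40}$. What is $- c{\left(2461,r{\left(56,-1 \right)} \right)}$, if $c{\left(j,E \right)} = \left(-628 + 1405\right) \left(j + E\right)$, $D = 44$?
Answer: $- \frac{30628563}{16} \approx -1.9143 \cdot 10^{6}$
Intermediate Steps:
$r{\left(h,o \right)} = \frac{44 + o}{-40 + h}$ ($r{\left(h,o \right)} = \frac{o + 44}{h - 40} = \frac{44 + o}{-40 + h}$)
$c{\left(j,E \right)} = 777 E + 777 j$ ($c{\left(j,E \right)} = 777 \left(E + j\right) = 777 E + 777 j$)
$- c{\left(2461,r{\left(56,-1 \right)} \right)} = - (777 \frac{44 - 1}{-40 + 56} + 777 \cdot 2461) = - (777 \cdot \frac{1}{16} \cdot 43 + 1912197) = - (777 \cdot \frac{43}{16} + 1912197) = - (\frac{33411}{16} + 1912197) = \left(-1\right) \frac{30628563}{16} = - \frac{30628563}{16}$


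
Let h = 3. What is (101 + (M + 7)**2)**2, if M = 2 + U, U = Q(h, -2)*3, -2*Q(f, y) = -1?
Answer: 714025/16 ≈ 44627.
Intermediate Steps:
Q(f, y) = 1/2 (Q(f, y) = -1/2*(-1) = 1/2)
U = 3/2 (U = (1/2)*3 = 3/2 ≈ 1.5000)
M = 7/2 (M = 2 + 3/2 = 7/2 ≈ 3.5000)
(101 + (M + 7)**2)**2 = (101 + (7/2 + 7)**2)**2 = (101 + (21/2)**2)**2 = (101 + 441/4)**2 = (845/4)**2 = 714025/16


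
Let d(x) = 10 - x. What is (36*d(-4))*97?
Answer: 48888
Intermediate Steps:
(36*d(-4))*97 = (36*(10 - 1*(-4)))*97 = (36*(10 + 4))*97 = (36*14)*97 = 504*97 = 48888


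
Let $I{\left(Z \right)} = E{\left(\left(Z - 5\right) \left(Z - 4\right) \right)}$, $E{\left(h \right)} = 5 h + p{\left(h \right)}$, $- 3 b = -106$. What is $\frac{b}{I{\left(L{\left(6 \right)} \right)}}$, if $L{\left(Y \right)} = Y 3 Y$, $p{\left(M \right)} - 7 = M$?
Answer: $\frac{106}{192837} \approx 0.00054969$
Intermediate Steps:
$p{\left(M \right)} = 7 + M$
$b = \frac{106}{3}$ ($b = \left(- \frac{1}{3}\right) \left(-106\right) = \frac{106}{3} \approx 35.333$)
$L{\left(Y \right)} = 3 Y^{2}$ ($L{\left(Y \right)} = 3 Y Y = 3 Y^{2}$)
$E{\left(h \right)} = 7 + 6 h$ ($E{\left(h \right)} = 5 h + \left(7 + h\right) = 7 + 6 h$)
$I{\left(Z \right)} = 7 + 6 \left(-5 + Z\right) \left(-4 + Z\right)$ ($I{\left(Z \right)} = 7 + 6 \left(Z - 5\right) \left(Z - 4\right) = 7 + 6 \left(-5 + Z\right) \left(-4 + Z\right)$)
$\frac{b}{I{\left(L{\left(6 \right)} \right)}} = \frac{106}{3 \left(127 - 54 \cdot 3 \cdot 6^{2} + 6 \left(3 \cdot 6^{2}\right)^{2}\right)} = \frac{106}{3 \left(127 - 54 \cdot 3 \cdot 36 + 6 \left(3 \cdot 36\right)^{2}\right)} = \frac{106}{3 \left(127 - 5832 + 6 \cdot 108^{2}\right)} = \frac{106}{3 \left(127 - 5832 + 6 \cdot 11664\right)} = \frac{106}{3 \left(127 - 5832 + 69984\right)} = \frac{106}{3 \cdot 64279} = \frac{106}{3} \cdot \frac{1}{64279} = \frac{106}{192837}$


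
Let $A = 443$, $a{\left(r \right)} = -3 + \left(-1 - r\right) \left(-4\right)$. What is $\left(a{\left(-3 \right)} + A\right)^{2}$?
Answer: $186624$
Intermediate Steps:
$a{\left(r \right)} = 1 + 4 r$ ($a{\left(r \right)} = -3 + \left(4 + 4 r\right) = 1 + 4 r$)
$\left(a{\left(-3 \right)} + A\right)^{2} = \left(\left(1 + 4 \left(-3\right)\right) + 443\right)^{2} = \left(\left(1 - 12\right) + 443\right)^{2} = \left(-11 + 443\right)^{2} = 432^{2} = 186624$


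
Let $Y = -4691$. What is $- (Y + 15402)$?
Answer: $-10711$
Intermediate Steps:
$- (Y + 15402) = - (-4691 + 15402) = \left(-1\right) 10711 = -10711$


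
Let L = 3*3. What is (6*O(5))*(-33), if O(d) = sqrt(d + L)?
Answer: -198*sqrt(14) ≈ -740.85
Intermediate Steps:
L = 9
O(d) = sqrt(9 + d) (O(d) = sqrt(d + 9) = sqrt(9 + d))
(6*O(5))*(-33) = (6*sqrt(9 + 5))*(-33) = (6*sqrt(14))*(-33) = -198*sqrt(14)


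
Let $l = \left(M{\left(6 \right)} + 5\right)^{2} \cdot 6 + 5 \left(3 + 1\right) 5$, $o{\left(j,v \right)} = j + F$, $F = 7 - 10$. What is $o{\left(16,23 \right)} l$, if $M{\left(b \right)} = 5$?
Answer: $9100$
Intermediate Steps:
$F = -3$
$o{\left(j,v \right)} = -3 + j$ ($o{\left(j,v \right)} = j - 3 = -3 + j$)
$l = 700$ ($l = \left(5 + 5\right)^{2} \cdot 6 + 5 \left(3 + 1\right) 5 = 10^{2} \cdot 6 + 5 \cdot 4 \cdot 5 = 100 \cdot 6 + 5 \cdot 20 = 600 + 100 = 700$)
$o{\left(16,23 \right)} l = \left(-3 + 16\right) 700 = 13 \cdot 700 = 9100$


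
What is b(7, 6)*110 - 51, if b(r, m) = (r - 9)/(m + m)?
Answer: -208/3 ≈ -69.333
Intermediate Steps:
b(r, m) = (-9 + r)/(2*m) (b(r, m) = (-9 + r)/((2*m)) = (-9 + r)*(1/(2*m)) = (-9 + r)/(2*m))
b(7, 6)*110 - 51 = ((½)*(-9 + 7)/6)*110 - 51 = ((½)*(⅙)*(-2))*110 - 51 = -⅙*110 - 51 = -55/3 - 51 = -208/3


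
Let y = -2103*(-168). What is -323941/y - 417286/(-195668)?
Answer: 21010981339/17282571768 ≈ 1.2157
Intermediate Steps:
y = 353304
-323941/y - 417286/(-195668) = -323941/353304 - 417286/(-195668) = -323941*1/353304 - 417286*(-1/195668) = -323941/353304 + 208643/97834 = 21010981339/17282571768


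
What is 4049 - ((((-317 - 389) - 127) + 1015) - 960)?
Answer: 4827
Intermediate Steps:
4049 - ((((-317 - 389) - 127) + 1015) - 960) = 4049 - (((-706 - 127) + 1015) - 960) = 4049 - ((-833 + 1015) - 960) = 4049 - (182 - 960) = 4049 - 1*(-778) = 4049 + 778 = 4827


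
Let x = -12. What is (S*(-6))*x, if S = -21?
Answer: -1512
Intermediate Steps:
(S*(-6))*x = -21*(-6)*(-12) = 126*(-12) = -1512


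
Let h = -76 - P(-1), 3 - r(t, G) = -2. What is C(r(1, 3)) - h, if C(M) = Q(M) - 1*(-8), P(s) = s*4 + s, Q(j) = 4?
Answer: 83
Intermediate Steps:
r(t, G) = 5 (r(t, G) = 3 - 1*(-2) = 3 + 2 = 5)
P(s) = 5*s (P(s) = 4*s + s = 5*s)
C(M) = 12 (C(M) = 4 - 1*(-8) = 4 + 8 = 12)
h = -71 (h = -76 - 5*(-1) = -76 - 1*(-5) = -76 + 5 = -71)
C(r(1, 3)) - h = 12 - 1*(-71) = 12 + 71 = 83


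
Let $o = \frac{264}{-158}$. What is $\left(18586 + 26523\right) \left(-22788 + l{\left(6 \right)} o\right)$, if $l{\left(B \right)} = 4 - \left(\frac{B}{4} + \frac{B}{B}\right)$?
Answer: $-1028056950$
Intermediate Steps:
$o = - \frac{132}{79}$ ($o = 264 \left(- \frac{1}{158}\right) = - \frac{132}{79} \approx -1.6709$)
$l{\left(B \right)} = 3 - \frac{B}{4}$ ($l{\left(B \right)} = 4 - \left(B \frac{1}{4} + 1\right) = 4 - \left(\frac{B}{4} + 1\right) = 4 - \left(1 + \frac{B}{4}\right) = 3 - \frac{B}{4}$)
$\left(18586 + 26523\right) \left(-22788 + l{\left(6 \right)} o\right) = \left(18586 + 26523\right) \left(-22788 + \left(3 - \frac{3}{2}\right) \left(- \frac{132}{79}\right)\right) = 45109 \left(-22788 + \left(3 - \frac{3}{2}\right) \left(- \frac{132}{79}\right)\right) = 45109 \left(-22788 + \frac{3}{2} \left(- \frac{132}{79}\right)\right) = 45109 \left(-22788 - \frac{198}{79}\right) = 45109 \left(- \frac{1800450}{79}\right) = -1028056950$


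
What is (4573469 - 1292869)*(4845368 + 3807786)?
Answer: 28387537012400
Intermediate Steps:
(4573469 - 1292869)*(4845368 + 3807786) = 3280600*8653154 = 28387537012400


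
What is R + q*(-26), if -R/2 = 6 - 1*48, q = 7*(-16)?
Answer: 2996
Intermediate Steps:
q = -112
R = 84 (R = -2*(6 - 1*48) = -2*(6 - 48) = -2*(-42) = 84)
R + q*(-26) = 84 - 112*(-26) = 84 + 2912 = 2996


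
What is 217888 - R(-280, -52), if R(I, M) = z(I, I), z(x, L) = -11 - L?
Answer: 217619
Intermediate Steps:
R(I, M) = -11 - I
217888 - R(-280, -52) = 217888 - (-11 - 1*(-280)) = 217888 - (-11 + 280) = 217888 - 1*269 = 217888 - 269 = 217619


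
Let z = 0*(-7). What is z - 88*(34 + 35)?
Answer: -6072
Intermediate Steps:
z = 0
z - 88*(34 + 35) = 0 - 88*(34 + 35) = 0 - 88*69 = 0 - 6072 = -6072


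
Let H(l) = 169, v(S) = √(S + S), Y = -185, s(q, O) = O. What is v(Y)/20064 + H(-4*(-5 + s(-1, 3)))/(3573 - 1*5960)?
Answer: -169/2387 + I*√370/20064 ≈ -0.0708 + 0.0009587*I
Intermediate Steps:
v(S) = √2*√S (v(S) = √(2*S) = √2*√S)
v(Y)/20064 + H(-4*(-5 + s(-1, 3)))/(3573 - 1*5960) = (√2*√(-185))/20064 + 169/(3573 - 1*5960) = (√2*(I*√185))*(1/20064) + 169/(3573 - 5960) = (I*√370)*(1/20064) + 169/(-2387) = I*√370/20064 + 169*(-1/2387) = I*√370/20064 - 169/2387 = -169/2387 + I*√370/20064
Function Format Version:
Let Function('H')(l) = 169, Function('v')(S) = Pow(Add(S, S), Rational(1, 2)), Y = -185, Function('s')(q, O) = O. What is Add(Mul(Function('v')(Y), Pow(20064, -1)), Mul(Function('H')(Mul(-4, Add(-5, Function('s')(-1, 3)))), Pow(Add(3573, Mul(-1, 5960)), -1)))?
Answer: Add(Rational(-169, 2387), Mul(Rational(1, 20064), I, Pow(370, Rational(1, 2)))) ≈ Add(-0.070800, Mul(0.00095870, I))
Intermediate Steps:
Function('v')(S) = Mul(Pow(2, Rational(1, 2)), Pow(S, Rational(1, 2))) (Function('v')(S) = Pow(Mul(2, S), Rational(1, 2)) = Mul(Pow(2, Rational(1, 2)), Pow(S, Rational(1, 2))))
Add(Mul(Function('v')(Y), Pow(20064, -1)), Mul(Function('H')(Mul(-4, Add(-5, Function('s')(-1, 3)))), Pow(Add(3573, Mul(-1, 5960)), -1))) = Add(Mul(Mul(Pow(2, Rational(1, 2)), Pow(-185, Rational(1, 2))), Pow(20064, -1)), Mul(169, Pow(Add(3573, Mul(-1, 5960)), -1))) = Add(Mul(Mul(Pow(2, Rational(1, 2)), Mul(I, Pow(185, Rational(1, 2)))), Rational(1, 20064)), Mul(169, Pow(Add(3573, -5960), -1))) = Add(Mul(Mul(I, Pow(370, Rational(1, 2))), Rational(1, 20064)), Mul(169, Pow(-2387, -1))) = Add(Mul(Rational(1, 20064), I, Pow(370, Rational(1, 2))), Mul(169, Rational(-1, 2387))) = Add(Mul(Rational(1, 20064), I, Pow(370, Rational(1, 2))), Rational(-169, 2387)) = Add(Rational(-169, 2387), Mul(Rational(1, 20064), I, Pow(370, Rational(1, 2))))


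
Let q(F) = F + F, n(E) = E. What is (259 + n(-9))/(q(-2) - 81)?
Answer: -50/17 ≈ -2.9412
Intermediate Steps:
q(F) = 2*F
(259 + n(-9))/(q(-2) - 81) = (259 - 9)/(2*(-2) - 81) = 250/(-4 - 81) = 250/(-85) = 250*(-1/85) = -50/17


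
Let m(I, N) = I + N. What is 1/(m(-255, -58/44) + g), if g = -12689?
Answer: -22/284797 ≈ -7.7248e-5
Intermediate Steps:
1/(m(-255, -58/44) + g) = 1/((-255 - 58/44) - 12689) = 1/((-255 - 58*1/44) - 12689) = 1/((-255 - 29/22) - 12689) = 1/(-5639/22 - 12689) = 1/(-284797/22) = -22/284797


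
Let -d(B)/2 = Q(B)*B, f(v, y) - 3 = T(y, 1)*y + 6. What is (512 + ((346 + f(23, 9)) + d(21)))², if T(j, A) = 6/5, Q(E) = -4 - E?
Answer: 92910321/25 ≈ 3.7164e+6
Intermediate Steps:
T(j, A) = 6/5 (T(j, A) = 6*(⅕) = 6/5)
f(v, y) = 9 + 6*y/5 (f(v, y) = 3 + (6*y/5 + 6) = 3 + (6 + 6*y/5) = 9 + 6*y/5)
d(B) = -2*B*(-4 - B) (d(B) = -2*(-4 - B)*B = -2*B*(-4 - B))
(512 + ((346 + f(23, 9)) + d(21)))² = (512 + ((346 + (9 + (6/5)*9)) + 2*21*(4 + 21)))² = (512 + ((346 + (9 + 54/5)) + 2*21*25))² = (512 + ((346 + 99/5) + 1050))² = (512 + (1829/5 + 1050))² = (512 + 7079/5)² = (9639/5)² = 92910321/25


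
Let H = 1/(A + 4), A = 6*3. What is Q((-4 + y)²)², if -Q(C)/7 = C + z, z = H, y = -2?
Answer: 30813601/484 ≈ 63664.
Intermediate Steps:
A = 18
H = 1/22 (H = 1/(18 + 4) = 1/22 ≈ 0.045455)
z = 1/22 ≈ 0.045455
Q(C) = -7/22 - 7*C (Q(C) = -7*(C + 1/22) = -7*(1/22 + C) = -7/22 - 7*C)
Q((-4 + y)²)² = (-7/22 - 7*(-4 - 2)²)² = (-7/22 - 7*(-6)²)² = (-7/22 - 7*36)² = (-7/22 - 252)² = (-5551/22)² = 30813601/484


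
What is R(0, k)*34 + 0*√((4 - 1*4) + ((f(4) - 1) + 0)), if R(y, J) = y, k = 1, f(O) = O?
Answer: 0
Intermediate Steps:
R(0, k)*34 + 0*√((4 - 1*4) + ((f(4) - 1) + 0)) = 0*34 + 0*√((4 - 1*4) + ((4 - 1) + 0)) = 0 + 0*√((4 - 4) + (3 + 0)) = 0 + 0*√(0 + 3) = 0 + 0*√3 = 0 + 0 = 0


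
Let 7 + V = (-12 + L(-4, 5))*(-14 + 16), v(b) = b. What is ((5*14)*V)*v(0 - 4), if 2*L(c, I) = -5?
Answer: 10080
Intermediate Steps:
L(c, I) = -5/2 (L(c, I) = (½)*(-5) = -5/2)
V = -36 (V = -7 + (-12 - 5/2)*(-14 + 16) = -7 - 29/2*2 = -7 - 29 = -36)
((5*14)*V)*v(0 - 4) = ((5*14)*(-36))*(0 - 4) = (70*(-36))*(-4) = -2520*(-4) = 10080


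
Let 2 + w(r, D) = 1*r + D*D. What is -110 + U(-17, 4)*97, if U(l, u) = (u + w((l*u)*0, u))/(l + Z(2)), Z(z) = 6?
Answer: -2956/11 ≈ -268.73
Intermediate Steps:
w(r, D) = -2 + r + D² (w(r, D) = -2 + (1*r + D*D) = -2 + (r + D²) = -2 + r + D²)
U(l, u) = (-2 + u + u²)/(6 + l) (U(l, u) = (u + (-2 + (l*u)*0 + u²))/(l + 6) = (u + (-2 + 0 + u²))/(6 + l) = (u + (-2 + u²))/(6 + l) = (-2 + u + u²)/(6 + l))
-110 + U(-17, 4)*97 = -110 + ((-2 + 4 + 4²)/(6 - 17))*97 = -110 + ((-2 + 4 + 16)/(-11))*97 = -110 - 1/11*18*97 = -110 - 18/11*97 = -110 - 1746/11 = -2956/11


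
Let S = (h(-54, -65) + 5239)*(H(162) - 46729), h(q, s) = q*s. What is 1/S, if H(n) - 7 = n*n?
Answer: -1/179162022 ≈ -5.5815e-9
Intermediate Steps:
H(n) = 7 + n² (H(n) = 7 + n*n = 7 + n²)
S = -179162022 (S = (-54*(-65) + 5239)*((7 + 162²) - 46729) = (3510 + 5239)*((7 + 26244) - 46729) = 8749*(26251 - 46729) = 8749*(-20478) = -179162022)
1/S = 1/(-179162022) = -1/179162022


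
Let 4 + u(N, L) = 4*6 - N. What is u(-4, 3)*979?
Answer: 23496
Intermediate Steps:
u(N, L) = 20 - N (u(N, L) = -4 + (4*6 - N) = -4 + (24 - N) = 20 - N)
u(-4, 3)*979 = (20 - 1*(-4))*979 = (20 + 4)*979 = 24*979 = 23496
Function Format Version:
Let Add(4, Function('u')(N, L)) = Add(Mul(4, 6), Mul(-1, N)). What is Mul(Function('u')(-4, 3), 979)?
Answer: 23496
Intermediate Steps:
Function('u')(N, L) = Add(20, Mul(-1, N)) (Function('u')(N, L) = Add(-4, Add(Mul(4, 6), Mul(-1, N))) = Add(-4, Add(24, Mul(-1, N))) = Add(20, Mul(-1, N)))
Mul(Function('u')(-4, 3), 979) = Mul(Add(20, Mul(-1, -4)), 979) = Mul(Add(20, 4), 979) = Mul(24, 979) = 23496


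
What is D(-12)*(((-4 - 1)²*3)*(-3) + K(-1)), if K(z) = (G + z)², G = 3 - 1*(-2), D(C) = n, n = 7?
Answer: -1463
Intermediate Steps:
D(C) = 7
G = 5 (G = 3 + 2 = 5)
K(z) = (5 + z)²
D(-12)*(((-4 - 1)²*3)*(-3) + K(-1)) = 7*(((-4 - 1)²*3)*(-3) + (5 - 1)²) = 7*(((-5)²*3)*(-3) + 4²) = 7*((25*3)*(-3) + 16) = 7*(75*(-3) + 16) = 7*(-225 + 16) = 7*(-209) = -1463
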